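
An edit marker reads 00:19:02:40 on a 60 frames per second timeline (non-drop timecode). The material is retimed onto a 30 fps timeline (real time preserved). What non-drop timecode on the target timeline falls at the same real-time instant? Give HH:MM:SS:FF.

00:19:02:20

Source frame index: (0×3600 + 19×60 + 2) × 60 + 40 = 68560.
Real time: 68560 / (60) = 3428/3 s.
Target frame: (3428/3) × (30) = 34280.
At 30 labels/s: frame 34280 → 00:19:02:20.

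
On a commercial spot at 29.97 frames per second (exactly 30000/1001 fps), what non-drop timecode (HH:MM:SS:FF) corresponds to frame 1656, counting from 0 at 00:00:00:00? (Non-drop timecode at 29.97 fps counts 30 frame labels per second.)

00:00:55:06

1656 ÷ 30 = 55 full seconds, remainder 6 frames.
55 s = 0 h 0 min 55 s.
Timecode: 00:00:55:06.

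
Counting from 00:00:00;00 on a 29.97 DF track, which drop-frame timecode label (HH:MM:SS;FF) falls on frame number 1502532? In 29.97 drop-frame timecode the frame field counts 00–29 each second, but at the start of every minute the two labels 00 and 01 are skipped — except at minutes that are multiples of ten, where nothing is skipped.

Ten DF minutes hold 17982 frames, so frame 1502532 lies in block 83 (frames 1492506–1510487) with 10026 frames into that block.
The block's first minute is 1800 frames and the rest 1798 each; 10026 frames reaches minute 5, so 83 × 18 + 5 × 2 = 1504 labels have been skipped so far.
Adding those back, label number 1502532 + 1504 = 1504036 at 30 labels/s is 50134 s + 16 f = 13 h 55 min 34 s frame 16, i.e. 13:55:34;16.

13:55:34;16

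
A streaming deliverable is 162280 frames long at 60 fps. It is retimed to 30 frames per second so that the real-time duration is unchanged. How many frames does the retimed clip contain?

81140 frames

Target frames = source frames × (target rate / source rate) = 162280 × (30)/(60) = 162280 × 1/2 = 81140.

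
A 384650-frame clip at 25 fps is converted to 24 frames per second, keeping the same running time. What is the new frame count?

369264 frames

Target frames = source frames × (target rate / source rate) = 384650 × (24)/(25) = 384650 × 24/25 = 369264.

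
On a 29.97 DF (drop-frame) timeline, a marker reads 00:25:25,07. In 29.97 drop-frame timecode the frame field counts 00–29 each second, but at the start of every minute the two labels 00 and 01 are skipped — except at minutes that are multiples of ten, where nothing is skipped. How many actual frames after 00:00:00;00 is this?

45711

Complete 10-minute blocks: 2, each 17982 frames → 35964.
Remaining 5 whole minutes in the current block: 1800 + 4 × 1798 = 8992 frames.
Within the current minute: 25 × 30 + 7 − 2 = 755 (labels ;00/;01 skipped at this minute). Total = 35964 + 8992 + 755 = 45711.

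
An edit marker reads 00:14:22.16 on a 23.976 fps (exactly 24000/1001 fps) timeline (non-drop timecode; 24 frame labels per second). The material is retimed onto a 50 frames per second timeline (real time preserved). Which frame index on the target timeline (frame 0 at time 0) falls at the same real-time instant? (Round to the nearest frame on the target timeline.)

frame 43176

Source frame index: (0×3600 + 14×60 + 22) × 24 + 16 = 20704.
Real time: 20704 / (24000/1001) = 647647/750 s.
Target frame: (647647/750) × (50) = 647647/15 ≈ 43176.467 → 43176.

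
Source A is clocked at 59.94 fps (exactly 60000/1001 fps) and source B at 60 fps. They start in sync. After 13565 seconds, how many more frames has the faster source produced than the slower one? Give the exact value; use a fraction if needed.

813900/1001 frames

A emits 60000/1001 × 13565 = 813900000/1001 frames; B emits 60 × 13565 = 813900.
Difference = 813900/1001 frames (≈ 813.0869); B is ahead of A.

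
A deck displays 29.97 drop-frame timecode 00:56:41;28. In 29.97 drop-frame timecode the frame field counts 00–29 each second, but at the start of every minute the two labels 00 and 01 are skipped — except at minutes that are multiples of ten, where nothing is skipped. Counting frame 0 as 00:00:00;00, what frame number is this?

Complete 10-minute blocks: 5, each 17982 frames → 89910.
Remaining 6 whole minutes in the current block: 1800 + 5 × 1798 = 10790 frames.
Within the current minute: 41 × 30 + 28 − 2 = 1256 (labels ;00/;01 skipped at this minute). Total = 89910 + 10790 + 1256 = 101956.

101956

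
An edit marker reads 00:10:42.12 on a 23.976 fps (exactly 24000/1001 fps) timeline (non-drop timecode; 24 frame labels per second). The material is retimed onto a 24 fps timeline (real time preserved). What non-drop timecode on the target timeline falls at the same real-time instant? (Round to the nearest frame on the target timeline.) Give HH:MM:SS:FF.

Source frame index: (0×3600 + 10×60 + 42) × 24 + 12 = 15420.
Real time: 15420 / (24000/1001) = 257257/400 s.
Target frame: (257257/400) × (24) = 771771/50 ≈ 15435.420 → 15435.
At 24 labels/s: frame 15435 → 00:10:43:03.

00:10:43:03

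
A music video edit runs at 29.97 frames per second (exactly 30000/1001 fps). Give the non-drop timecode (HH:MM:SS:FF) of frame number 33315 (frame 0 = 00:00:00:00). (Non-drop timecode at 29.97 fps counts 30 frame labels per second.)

33315 ÷ 30 = 1110 full seconds, remainder 15 frames.
1110 s = 0 h 18 min 30 s.
Timecode: 00:18:30:15.

00:18:30:15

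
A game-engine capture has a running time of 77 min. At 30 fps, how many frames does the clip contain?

77 min = 4620 s.
Frames = 4620 × 30 = 138600.

138600 frames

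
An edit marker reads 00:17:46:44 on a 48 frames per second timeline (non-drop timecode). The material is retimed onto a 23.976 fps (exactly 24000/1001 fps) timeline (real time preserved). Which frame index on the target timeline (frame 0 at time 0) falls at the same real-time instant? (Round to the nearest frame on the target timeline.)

Source frame index: (0×3600 + 17×60 + 46) × 48 + 44 = 51212.
Real time: 51212 / (48) = 12803/12 s.
Target frame: (12803/12) × (24000/1001) = 3658000/143 ≈ 25580.420 → 25580.

frame 25580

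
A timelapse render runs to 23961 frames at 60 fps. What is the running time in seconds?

399.35 seconds

Running time = 23961 / (60) = 399.35 s.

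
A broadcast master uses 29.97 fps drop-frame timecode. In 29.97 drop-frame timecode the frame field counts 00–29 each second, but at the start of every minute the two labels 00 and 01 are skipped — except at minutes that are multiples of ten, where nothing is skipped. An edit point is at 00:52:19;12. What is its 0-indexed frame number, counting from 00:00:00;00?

Complete 10-minute blocks: 5, each 17982 frames → 89910.
Remaining 2 whole minutes in the current block: 1800 + 1 × 1798 = 3598 frames.
Within the current minute: 19 × 30 + 12 − 2 = 580 (labels ;00/;01 skipped at this minute). Total = 89910 + 3598 + 580 = 94088.

94088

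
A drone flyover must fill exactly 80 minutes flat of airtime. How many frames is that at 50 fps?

240000 frames

80 min = 4800 s.
Frames = 4800 × 50 = 240000.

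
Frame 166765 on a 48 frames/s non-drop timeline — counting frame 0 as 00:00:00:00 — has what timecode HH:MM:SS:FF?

00:57:54:13

166765 ÷ 48 = 3474 full seconds, remainder 13 frames.
3474 s = 0 h 57 min 54 s.
Timecode: 00:57:54:13.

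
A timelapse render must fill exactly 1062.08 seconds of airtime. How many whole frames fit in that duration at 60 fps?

Frames = 1062.08 × 60 = 318624/5 ≈ 63724.8000.
Complete frames: 63724.

63724 frames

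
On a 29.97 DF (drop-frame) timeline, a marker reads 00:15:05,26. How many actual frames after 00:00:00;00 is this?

27148

Complete 10-minute blocks: 1, each 17982 frames → 17982.
Remaining 5 whole minutes in the current block: 1800 + 4 × 1798 = 8992 frames.
Within the current minute: 5 × 30 + 26 − 2 = 174 (labels ;00/;01 skipped at this minute). Total = 17982 + 8992 + 174 = 27148.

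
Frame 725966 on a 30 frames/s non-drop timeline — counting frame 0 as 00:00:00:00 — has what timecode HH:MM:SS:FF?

725966 ÷ 30 = 24198 full seconds, remainder 26 frames.
24198 s = 6 h 43 min 18 s.
Timecode: 06:43:18:26.

06:43:18:26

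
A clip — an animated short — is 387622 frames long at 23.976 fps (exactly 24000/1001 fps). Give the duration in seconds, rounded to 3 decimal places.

16167.068 seconds

Running time = 387622 × 1001/24000 = 194004811/12000 s ≈ 16167.068 s.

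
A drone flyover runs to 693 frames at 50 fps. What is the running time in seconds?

Running time = 693 / (50) = 13.86 s.

13.86 seconds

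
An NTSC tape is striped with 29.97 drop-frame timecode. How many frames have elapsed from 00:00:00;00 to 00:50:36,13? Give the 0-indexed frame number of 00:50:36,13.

91003

Complete 10-minute blocks: 5, each 17982 frames → 89910.
Remaining 0 whole minutes in the current block: 0 frames.
Within the current minute: 36 × 30 + 13 = 1093. Total = 89910 + 0 + 1093 = 91003.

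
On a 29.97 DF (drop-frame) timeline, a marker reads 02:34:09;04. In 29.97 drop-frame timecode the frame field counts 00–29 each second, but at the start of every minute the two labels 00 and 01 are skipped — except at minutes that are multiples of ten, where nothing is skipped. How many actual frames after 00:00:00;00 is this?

277196

As if non-drop at 30 labels/s: (2 × 3600 + 34 × 60 + 9) × 30 + 4 = 277474.
Minute boundaries passed: 154; those not divisible by 10: 154 − 15 = 139; dropped labels = 2 × 139 = 278.
Actual frame index = 277474 − 278 = 277196.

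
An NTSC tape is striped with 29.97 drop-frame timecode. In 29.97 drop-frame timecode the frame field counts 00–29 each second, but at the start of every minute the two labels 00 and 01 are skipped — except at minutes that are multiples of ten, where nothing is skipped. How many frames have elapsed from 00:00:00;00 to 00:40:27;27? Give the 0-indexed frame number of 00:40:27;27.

72765

As if non-drop at 30 labels/s: (0 × 3600 + 40 × 60 + 27) × 30 + 27 = 72837.
Minute boundaries passed: 40; those not divisible by 10: 40 − 4 = 36; dropped labels = 2 × 36 = 72.
Actual frame index = 72837 − 72 = 72765.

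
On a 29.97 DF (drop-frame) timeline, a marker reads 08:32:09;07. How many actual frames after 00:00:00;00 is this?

920955

Complete 10-minute blocks: 51, each 17982 frames → 917082.
Remaining 2 whole minutes in the current block: 1800 + 1 × 1798 = 3598 frames.
Within the current minute: 9 × 30 + 7 − 2 = 275 (labels ;00/;01 skipped at this minute). Total = 917082 + 3598 + 275 = 920955.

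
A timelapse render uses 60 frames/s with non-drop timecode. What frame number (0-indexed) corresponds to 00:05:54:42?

frame 21282

Total seconds to the label: (0 × 3600 + 5 × 60 + 54) = 354.
Frame index = 354 × 60 + 42 = 21282.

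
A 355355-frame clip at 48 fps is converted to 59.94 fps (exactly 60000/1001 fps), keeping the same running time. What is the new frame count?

443750 frames

Target frames = source frames × (target rate / source rate) = 355355 × (60000/1001)/(48) = 355355 × 1250/1001 = 443750.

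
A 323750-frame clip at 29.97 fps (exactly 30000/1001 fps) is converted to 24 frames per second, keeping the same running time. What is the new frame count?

Target frames = source frames × (target rate / source rate) = 323750 × (24)/(30000/1001) = 323750 × 1001/1250 = 259259.

259259 frames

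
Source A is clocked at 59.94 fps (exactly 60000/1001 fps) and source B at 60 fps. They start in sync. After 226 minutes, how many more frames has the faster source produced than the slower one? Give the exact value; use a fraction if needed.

813600/1001 frames

226 min = 13560 s.
A emits 60000/1001 × 13560 = 813600000/1001 frames; B emits 60 × 13560 = 813600.
Difference = 813600/1001 frames (≈ 812.7872); B is ahead of A.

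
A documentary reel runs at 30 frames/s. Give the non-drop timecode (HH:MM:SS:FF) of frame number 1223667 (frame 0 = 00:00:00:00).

1223667 ÷ 30 = 40788 full seconds, remainder 27 frames.
40788 s = 11 h 19 min 48 s.
Timecode: 11:19:48:27.

11:19:48:27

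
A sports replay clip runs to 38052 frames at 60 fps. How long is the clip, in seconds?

Running time = 38052 / (60) = 634.2 s.

634.2 seconds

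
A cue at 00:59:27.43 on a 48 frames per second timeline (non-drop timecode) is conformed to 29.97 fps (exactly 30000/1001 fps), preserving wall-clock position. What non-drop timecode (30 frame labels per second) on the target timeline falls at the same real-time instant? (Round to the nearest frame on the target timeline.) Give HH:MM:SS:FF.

00:59:24:10

Source frame index: (0×3600 + 59×60 + 27) × 48 + 43 = 171259.
Real time: 171259 / (48) = 171259/48 s.
Target frame: (171259/48) × (30000/1001) = 9730625/91 ≈ 106929.945 → 106930.
At 30 labels/s: frame 106930 → 00:59:24:10.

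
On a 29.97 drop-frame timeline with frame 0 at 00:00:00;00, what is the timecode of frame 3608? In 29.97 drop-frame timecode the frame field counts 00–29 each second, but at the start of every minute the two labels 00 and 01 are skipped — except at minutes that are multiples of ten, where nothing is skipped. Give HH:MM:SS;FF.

00:02:00;12

Ten DF minutes hold 17982 frames, so frame 3608 lies in block 0 (frames 0–17981) with 3608 frames into that block.
The block's first minute is 1800 frames and the rest 1798 each; 3608 frames reaches minute 2, so 0 × 18 + 2 × 2 = 4 labels have been skipped so far.
Adding those back, label number 3608 + 4 = 3612 at 30 labels/s is 120 s + 12 f = 0 h 2 min 0 s frame 12, i.e. 00:02:00;12.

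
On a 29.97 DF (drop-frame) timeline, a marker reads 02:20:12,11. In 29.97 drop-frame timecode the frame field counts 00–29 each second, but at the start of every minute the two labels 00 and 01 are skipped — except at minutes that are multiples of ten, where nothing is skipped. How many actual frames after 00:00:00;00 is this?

As if non-drop at 30 labels/s: (2 × 3600 + 20 × 60 + 12) × 30 + 11 = 252371.
Minute boundaries passed: 140; those not divisible by 10: 140 − 14 = 126; dropped labels = 2 × 126 = 252.
Actual frame index = 252371 − 252 = 252119.

252119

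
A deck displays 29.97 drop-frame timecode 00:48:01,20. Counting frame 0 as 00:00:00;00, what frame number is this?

86362

Complete 10-minute blocks: 4, each 17982 frames → 71928.
Remaining 8 whole minutes in the current block: 1800 + 7 × 1798 = 14386 frames.
Within the current minute: 1 × 30 + 20 − 2 = 48 (labels ;00/;01 skipped at this minute). Total = 71928 + 14386 + 48 = 86362.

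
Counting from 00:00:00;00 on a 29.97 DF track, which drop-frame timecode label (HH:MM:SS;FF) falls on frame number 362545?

03:21:36;27

Ten DF minutes hold 17982 frames, so frame 362545 lies in block 20 (frames 359640–377621) with 2905 frames into that block.
The block's first minute is 1800 frames and the rest 1798 each; 2905 frames reaches minute 1, so 20 × 18 + 1 × 2 = 362 labels have been skipped so far.
Adding those back, label number 362545 + 362 = 362907 at 30 labels/s is 12096 s + 27 f = 3 h 21 min 36 s frame 27, i.e. 03:21:36;27.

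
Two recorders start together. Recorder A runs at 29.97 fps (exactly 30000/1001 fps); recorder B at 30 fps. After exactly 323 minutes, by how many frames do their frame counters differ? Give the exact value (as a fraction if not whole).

581400/1001 frames

323 min = 19380 s.
A emits 30000/1001 × 19380 = 581400000/1001 frames; B emits 30 × 19380 = 581400.
Difference = 581400/1001 frames (≈ 580.8192); B is ahead of A.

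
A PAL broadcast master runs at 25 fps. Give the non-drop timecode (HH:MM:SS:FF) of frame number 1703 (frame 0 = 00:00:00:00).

1703 ÷ 25 = 68 full seconds, remainder 3 frames.
68 s = 0 h 1 min 8 s.
Timecode: 00:01:08:03.

00:01:08:03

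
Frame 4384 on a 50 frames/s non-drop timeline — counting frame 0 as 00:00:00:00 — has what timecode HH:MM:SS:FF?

00:01:27:34

4384 ÷ 50 = 87 full seconds, remainder 34 frames.
87 s = 0 h 1 min 27 s.
Timecode: 00:01:27:34.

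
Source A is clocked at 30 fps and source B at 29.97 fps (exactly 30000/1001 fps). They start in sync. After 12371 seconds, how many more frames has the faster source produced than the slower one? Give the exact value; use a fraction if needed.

A emits 30 × 12371 = 371130 frames; B emits 30000/1001 × 12371 = 371130000/1001.
Difference = 371130/1001 frames (≈ 370.7592); B is behind A.

371130/1001 frames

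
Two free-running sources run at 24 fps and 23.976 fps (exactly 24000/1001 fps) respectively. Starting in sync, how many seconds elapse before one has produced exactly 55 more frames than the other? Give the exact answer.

55055/24 seconds

The gap grows by |24000/1001 − 24| = 24/1001 frames per second.
Time for a 55-frame gap: 55 ÷ (24/1001) = 55055/24 s.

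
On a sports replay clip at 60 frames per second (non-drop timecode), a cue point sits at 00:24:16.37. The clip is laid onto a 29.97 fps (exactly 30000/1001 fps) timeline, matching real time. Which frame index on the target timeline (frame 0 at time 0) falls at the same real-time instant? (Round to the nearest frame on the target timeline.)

Source frame index: (0×3600 + 24×60 + 16) × 60 + 37 = 87397.
Real time: 87397 / (60) = 87397/60 s.
Target frame: (87397/60) × (30000/1001) = 43698500/1001 ≈ 43654.845 → 43655.

frame 43655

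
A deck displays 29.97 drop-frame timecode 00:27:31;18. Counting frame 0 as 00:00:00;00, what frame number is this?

49498

Complete 10-minute blocks: 2, each 17982 frames → 35964.
Remaining 7 whole minutes in the current block: 1800 + 6 × 1798 = 12588 frames.
Within the current minute: 31 × 30 + 18 − 2 = 946 (labels ;00/;01 skipped at this minute). Total = 35964 + 12588 + 946 = 49498.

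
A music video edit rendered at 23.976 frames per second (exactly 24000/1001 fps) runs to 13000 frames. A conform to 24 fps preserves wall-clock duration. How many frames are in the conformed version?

13013 frames

Target frames = source frames × (target rate / source rate) = 13000 × (24)/(24000/1001) = 13000 × 1001/1000 = 13013.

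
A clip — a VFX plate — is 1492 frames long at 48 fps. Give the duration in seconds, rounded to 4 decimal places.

Running time = 1492 × 1/48 = 373/12 s ≈ 31.0833 s.

31.0833 seconds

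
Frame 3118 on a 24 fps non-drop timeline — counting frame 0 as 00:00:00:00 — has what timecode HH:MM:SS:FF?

00:02:09:22

3118 ÷ 24 = 129 full seconds, remainder 22 frames.
129 s = 0 h 2 min 9 s.
Timecode: 00:02:09:22.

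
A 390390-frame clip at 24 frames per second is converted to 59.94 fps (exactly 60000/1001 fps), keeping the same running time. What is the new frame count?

975000 frames

Target frames = source frames × (target rate / source rate) = 390390 × (60000/1001)/(24) = 390390 × 2500/1001 = 975000.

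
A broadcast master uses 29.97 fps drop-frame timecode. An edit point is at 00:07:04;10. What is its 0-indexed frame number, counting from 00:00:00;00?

As if non-drop at 30 labels/s: (0 × 3600 + 7 × 60 + 4) × 30 + 10 = 12730.
Minute boundaries passed: 7; those not divisible by 10: 7 − 0 = 7; dropped labels = 2 × 7 = 14.
Actual frame index = 12730 − 14 = 12716.

12716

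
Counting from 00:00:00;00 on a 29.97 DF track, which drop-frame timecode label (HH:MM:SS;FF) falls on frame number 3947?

00:02:11;21

Ten DF minutes hold 17982 frames, so frame 3947 lies in block 0 (frames 0–17981) with 3947 frames into that block.
The block's first minute is 1800 frames and the rest 1798 each; 3947 frames reaches minute 2, so 0 × 18 + 2 × 2 = 4 labels have been skipped so far.
Adding those back, label number 3947 + 4 = 3951 at 30 labels/s is 131 s + 21 f = 0 h 2 min 11 s frame 21, i.e. 00:02:11;21.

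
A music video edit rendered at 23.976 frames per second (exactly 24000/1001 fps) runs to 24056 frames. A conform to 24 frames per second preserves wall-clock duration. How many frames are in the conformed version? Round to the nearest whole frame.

Frames at target rate = 24056 × (24) / (24000/1001) = 3010007/125 ≈ 24080.056.
Nearest whole frame: 24080.

24080 frames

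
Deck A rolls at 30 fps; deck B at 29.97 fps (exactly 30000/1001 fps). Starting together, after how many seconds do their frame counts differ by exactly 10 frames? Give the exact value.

The gap grows by |30000/1001 − 30| = 30/1001 frames per second.
Time for a 10-frame gap: 10 ÷ (30/1001) = 1001/3 s.

1001/3 seconds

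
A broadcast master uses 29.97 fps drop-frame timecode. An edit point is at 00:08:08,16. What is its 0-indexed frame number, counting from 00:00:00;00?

Complete 10-minute blocks: 0, each 17982 frames → 0.
Remaining 8 whole minutes in the current block: 1800 + 7 × 1798 = 14386 frames.
Within the current minute: 8 × 30 + 16 − 2 = 254 (labels ;00/;01 skipped at this minute). Total = 0 + 14386 + 254 = 14640.

14640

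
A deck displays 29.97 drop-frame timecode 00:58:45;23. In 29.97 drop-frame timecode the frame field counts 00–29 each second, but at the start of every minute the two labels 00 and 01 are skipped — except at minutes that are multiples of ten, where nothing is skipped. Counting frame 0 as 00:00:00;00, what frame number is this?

As if non-drop at 30 labels/s: (0 × 3600 + 58 × 60 + 45) × 30 + 23 = 105773.
Minute boundaries passed: 58; those not divisible by 10: 58 − 5 = 53; dropped labels = 2 × 53 = 106.
Actual frame index = 105773 − 106 = 105667.

105667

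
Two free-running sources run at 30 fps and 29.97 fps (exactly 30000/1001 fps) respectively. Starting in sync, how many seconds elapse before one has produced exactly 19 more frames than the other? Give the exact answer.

The gap grows by |30000/1001 − 30| = 30/1001 frames per second.
Time for a 19-frame gap: 19 ÷ (30/1001) = 19019/30 s.

19019/30 seconds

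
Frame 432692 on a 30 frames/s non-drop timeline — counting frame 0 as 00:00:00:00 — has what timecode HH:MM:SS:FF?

432692 ÷ 30 = 14423 full seconds, remainder 2 frames.
14423 s = 4 h 0 min 23 s.
Timecode: 04:00:23:02.

04:00:23:02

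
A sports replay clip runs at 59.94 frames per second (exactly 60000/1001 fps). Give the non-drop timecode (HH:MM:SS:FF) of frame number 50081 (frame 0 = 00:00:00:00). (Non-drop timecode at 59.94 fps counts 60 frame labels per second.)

50081 ÷ 60 = 834 full seconds, remainder 41 frames.
834 s = 0 h 13 min 54 s.
Timecode: 00:13:54:41.

00:13:54:41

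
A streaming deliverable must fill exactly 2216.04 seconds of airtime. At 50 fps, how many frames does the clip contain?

110802 frames

Frames = 2216.04 × 50 = 110802.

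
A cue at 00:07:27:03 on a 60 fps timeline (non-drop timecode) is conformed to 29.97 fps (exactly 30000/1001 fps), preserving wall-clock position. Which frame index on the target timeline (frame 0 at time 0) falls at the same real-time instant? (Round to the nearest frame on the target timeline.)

frame 13398

Source frame index: (0×3600 + 7×60 + 27) × 60 + 3 = 26823.
Real time: 26823 / (60) = 8941/20 s.
Target frame: (8941/20) × (30000/1001) = 13411500/1001 ≈ 13398.102 → 13398.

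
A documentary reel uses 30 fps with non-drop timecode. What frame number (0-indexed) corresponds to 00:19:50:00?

Total seconds to the label: (0 × 3600 + 19 × 60 + 50) = 1190.
Frame index = 1190 × 30 + 0 = 35700.

frame 35700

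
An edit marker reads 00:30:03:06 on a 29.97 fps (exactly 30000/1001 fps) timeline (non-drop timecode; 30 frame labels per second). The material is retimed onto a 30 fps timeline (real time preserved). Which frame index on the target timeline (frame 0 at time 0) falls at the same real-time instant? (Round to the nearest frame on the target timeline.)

frame 54150

Source frame index: (0×3600 + 30×60 + 3) × 30 + 6 = 54096.
Real time: 54096 / (30000/1001) = 1128127/625 s.
Target frame: (1128127/625) × (30) = 6768762/125 ≈ 54150.096 → 54150.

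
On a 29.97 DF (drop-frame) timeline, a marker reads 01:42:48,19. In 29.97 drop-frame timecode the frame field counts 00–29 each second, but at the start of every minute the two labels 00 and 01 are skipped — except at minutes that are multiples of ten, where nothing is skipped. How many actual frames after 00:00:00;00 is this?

184875

Complete 10-minute blocks: 10, each 17982 frames → 179820.
Remaining 2 whole minutes in the current block: 1800 + 1 × 1798 = 3598 frames.
Within the current minute: 48 × 30 + 19 − 2 = 1457 (labels ;00/;01 skipped at this minute). Total = 179820 + 3598 + 1457 = 184875.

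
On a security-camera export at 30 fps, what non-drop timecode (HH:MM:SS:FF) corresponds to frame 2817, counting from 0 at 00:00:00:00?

2817 ÷ 30 = 93 full seconds, remainder 27 frames.
93 s = 0 h 1 min 33 s.
Timecode: 00:01:33:27.

00:01:33:27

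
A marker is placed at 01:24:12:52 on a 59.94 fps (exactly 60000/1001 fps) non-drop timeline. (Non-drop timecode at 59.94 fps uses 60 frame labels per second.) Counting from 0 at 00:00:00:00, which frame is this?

Total seconds to the label: (1 × 3600 + 24 × 60 + 12) = 5052.
Frame index = 5052 × 60 + 52 = 303172.

303172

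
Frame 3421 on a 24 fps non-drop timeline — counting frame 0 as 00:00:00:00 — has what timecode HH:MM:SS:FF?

3421 ÷ 24 = 142 full seconds, remainder 13 frames.
142 s = 0 h 2 min 22 s.
Timecode: 00:02:22:13.

00:02:22:13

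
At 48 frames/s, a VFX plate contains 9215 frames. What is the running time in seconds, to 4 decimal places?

191.9792 seconds

Running time = 9215 × 1/48 = 9215/48 s ≈ 191.9792 s.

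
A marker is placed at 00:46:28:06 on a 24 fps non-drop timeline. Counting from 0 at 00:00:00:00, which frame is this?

Total seconds to the label: (0 × 3600 + 46 × 60 + 28) = 2788.
Frame index = 2788 × 24 + 6 = 66918.

frame 66918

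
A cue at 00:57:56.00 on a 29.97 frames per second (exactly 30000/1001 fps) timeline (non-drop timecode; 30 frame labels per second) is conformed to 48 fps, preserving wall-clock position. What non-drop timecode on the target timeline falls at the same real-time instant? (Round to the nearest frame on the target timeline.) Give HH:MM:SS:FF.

Source frame index: (0×3600 + 57×60 + 56) × 30 + 0 = 104280.
Real time: 104280 / (30000/1001) = 869869/250 s.
Target frame: (869869/250) × (48) = 20876856/125 ≈ 167014.848 → 167015.
At 48 labels/s: frame 167015 → 00:57:59:23.

00:57:59:23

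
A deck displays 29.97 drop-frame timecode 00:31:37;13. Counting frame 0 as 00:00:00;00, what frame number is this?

Complete 10-minute blocks: 3, each 17982 frames → 53946.
Remaining 1 whole minute in the current block: 1800 + 0 × 1798 = 1800 frames.
Within the current minute: 37 × 30 + 13 − 2 = 1121 (labels ;00/;01 skipped at this minute). Total = 53946 + 1800 + 1121 = 56867.

56867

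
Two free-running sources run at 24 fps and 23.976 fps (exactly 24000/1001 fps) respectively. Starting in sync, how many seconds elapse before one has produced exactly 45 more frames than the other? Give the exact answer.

1876.875 seconds

The gap grows by |24000/1001 − 24| = 24/1001 frames per second.
Time for a 45-frame gap: 45 ÷ (24/1001) = 1876.875 s.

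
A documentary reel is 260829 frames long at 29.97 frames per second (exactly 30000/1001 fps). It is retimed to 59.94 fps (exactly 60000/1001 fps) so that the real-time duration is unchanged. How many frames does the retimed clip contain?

521658 frames

Target frames = source frames × (target rate / source rate) = 260829 × (60000/1001)/(30000/1001) = 260829 × 2 = 521658.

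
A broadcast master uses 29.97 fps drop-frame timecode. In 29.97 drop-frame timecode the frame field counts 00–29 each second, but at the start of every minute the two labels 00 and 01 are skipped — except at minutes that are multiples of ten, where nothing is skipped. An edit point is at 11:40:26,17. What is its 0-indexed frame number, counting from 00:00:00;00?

1259537

As if non-drop at 30 labels/s: (11 × 3600 + 40 × 60 + 26) × 30 + 17 = 1260797.
Minute boundaries passed: 700; those not divisible by 10: 700 − 70 = 630; dropped labels = 2 × 630 = 1260.
Actual frame index = 1260797 − 1260 = 1259537.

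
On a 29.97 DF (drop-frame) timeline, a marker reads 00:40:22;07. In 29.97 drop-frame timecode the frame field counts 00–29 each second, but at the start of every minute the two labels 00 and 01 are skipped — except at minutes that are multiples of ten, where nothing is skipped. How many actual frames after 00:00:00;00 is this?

72595

Complete 10-minute blocks: 4, each 17982 frames → 71928.
Remaining 0 whole minutes in the current block: 0 frames.
Within the current minute: 22 × 30 + 7 = 667. Total = 71928 + 0 + 667 = 72595.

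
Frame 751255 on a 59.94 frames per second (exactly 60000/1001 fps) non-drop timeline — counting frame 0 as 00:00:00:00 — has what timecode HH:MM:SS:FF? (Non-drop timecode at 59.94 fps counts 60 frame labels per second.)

751255 ÷ 60 = 12520 full seconds, remainder 55 frames.
12520 s = 3 h 28 min 40 s.
Timecode: 03:28:40:55.

03:28:40:55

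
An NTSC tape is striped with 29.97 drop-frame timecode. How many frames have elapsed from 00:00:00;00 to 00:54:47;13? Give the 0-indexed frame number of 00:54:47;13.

Complete 10-minute blocks: 5, each 17982 frames → 89910.
Remaining 4 whole minutes in the current block: 1800 + 3 × 1798 = 7194 frames.
Within the current minute: 47 × 30 + 13 − 2 = 1421 (labels ;00/;01 skipped at this minute). Total = 89910 + 7194 + 1421 = 98525.

98525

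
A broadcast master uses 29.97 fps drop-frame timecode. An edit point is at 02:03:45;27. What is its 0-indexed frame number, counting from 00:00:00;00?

222555

As if non-drop at 30 labels/s: (2 × 3600 + 3 × 60 + 45) × 30 + 27 = 222777.
Minute boundaries passed: 123; those not divisible by 10: 123 − 12 = 111; dropped labels = 2 × 111 = 222.
Actual frame index = 222777 − 222 = 222555.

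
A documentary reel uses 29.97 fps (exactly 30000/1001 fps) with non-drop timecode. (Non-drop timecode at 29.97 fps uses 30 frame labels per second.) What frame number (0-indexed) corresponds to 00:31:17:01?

Total seconds to the label: (0 × 3600 + 31 × 60 + 17) = 1877.
Frame index = 1877 × 30 + 1 = 56311.

56311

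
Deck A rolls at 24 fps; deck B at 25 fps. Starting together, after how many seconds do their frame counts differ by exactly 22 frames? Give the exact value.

The gap grows by |25 − 24| = 1 frame per second.
Time for a 22-frame gap: 22 ÷ (1) = 22 s.

22 seconds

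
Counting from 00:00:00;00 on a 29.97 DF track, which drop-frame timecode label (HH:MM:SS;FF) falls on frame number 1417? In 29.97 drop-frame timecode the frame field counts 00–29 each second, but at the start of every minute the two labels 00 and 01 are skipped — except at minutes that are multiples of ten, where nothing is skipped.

00:00:47;07

Each 10-minute DF block holds 10 × 60 × 30 − 9 × 2 = 17982 frames. 1417 ÷ 17982 → 0 full blocks, remainder 1417.
Within the partial block the first minute is 1800 frames and each further minute 1798, so 0 further minute boundaries passed. Total skipped labels = 18 × 0 + 2 × 0 = 0.
Non-drop label index = 1417 + 0 = 1417; at 30 labels/s that is 00:00:47:07, i.e. DF 00:00:47;07.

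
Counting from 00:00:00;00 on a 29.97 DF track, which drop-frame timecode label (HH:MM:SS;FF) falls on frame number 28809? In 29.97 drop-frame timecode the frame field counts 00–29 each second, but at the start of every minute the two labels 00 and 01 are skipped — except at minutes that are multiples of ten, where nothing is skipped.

Ten DF minutes hold 17982 frames, so frame 28809 lies in block 1 (frames 17982–35963) with 10827 frames into that block.
The block's first minute is 1800 frames and the rest 1798 each; 10827 frames reaches minute 6, so 1 × 18 + 6 × 2 = 30 labels have been skipped so far.
Adding those back, label number 28809 + 30 = 28839 at 30 labels/s is 961 s + 9 f = 0 h 16 min 1 s frame 9, i.e. 00:16:01;09.

00:16:01;09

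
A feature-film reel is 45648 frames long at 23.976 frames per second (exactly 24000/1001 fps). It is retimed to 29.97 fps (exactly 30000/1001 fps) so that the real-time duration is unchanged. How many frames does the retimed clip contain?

Target frames = source frames × (target rate / source rate) = 45648 × (30000/1001)/(24000/1001) = 45648 × 5/4 = 57060.

57060 frames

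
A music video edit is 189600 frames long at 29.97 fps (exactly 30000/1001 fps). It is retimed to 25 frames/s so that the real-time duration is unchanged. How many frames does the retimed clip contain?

158158 frames

Target frames = source frames × (target rate / source rate) = 189600 × (25)/(30000/1001) = 189600 × 1001/1200 = 158158.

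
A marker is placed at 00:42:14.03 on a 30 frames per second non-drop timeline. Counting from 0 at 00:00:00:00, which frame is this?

frame 76023

Total seconds to the label: (0 × 3600 + 42 × 60 + 14) = 2534.
Frame index = 2534 × 30 + 3 = 76023.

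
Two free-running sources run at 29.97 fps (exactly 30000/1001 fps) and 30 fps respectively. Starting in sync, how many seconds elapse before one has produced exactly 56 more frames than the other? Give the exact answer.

The gap grows by |30 − 30000/1001| = 30/1001 frames per second.
Time for a 56-frame gap: 56 ÷ (30/1001) = 28028/15 s.

28028/15 seconds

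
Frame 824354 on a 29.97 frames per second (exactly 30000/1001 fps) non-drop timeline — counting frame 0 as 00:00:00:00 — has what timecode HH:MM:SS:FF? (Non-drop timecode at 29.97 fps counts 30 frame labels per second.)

824354 ÷ 30 = 27478 full seconds, remainder 14 frames.
27478 s = 7 h 37 min 58 s.
Timecode: 07:37:58:14.

07:37:58:14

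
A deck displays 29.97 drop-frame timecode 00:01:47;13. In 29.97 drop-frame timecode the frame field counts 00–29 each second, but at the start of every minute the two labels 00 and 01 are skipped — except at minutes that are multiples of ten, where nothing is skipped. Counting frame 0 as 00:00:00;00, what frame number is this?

Complete 10-minute blocks: 0, each 17982 frames → 0.
Remaining 1 whole minute in the current block: 1800 + 0 × 1798 = 1800 frames.
Within the current minute: 47 × 30 + 13 − 2 = 1421 (labels ;00/;01 skipped at this minute). Total = 0 + 1800 + 1421 = 3221.

3221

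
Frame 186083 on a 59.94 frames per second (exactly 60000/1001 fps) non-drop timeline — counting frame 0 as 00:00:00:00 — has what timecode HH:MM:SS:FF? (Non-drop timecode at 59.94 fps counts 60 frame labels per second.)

186083 ÷ 60 = 3101 full seconds, remainder 23 frames.
3101 s = 0 h 51 min 41 s.
Timecode: 00:51:41:23.

00:51:41:23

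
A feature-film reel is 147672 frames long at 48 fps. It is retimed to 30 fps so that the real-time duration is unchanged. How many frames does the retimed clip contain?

92295 frames

Target frames = source frames × (target rate / source rate) = 147672 × (30)/(48) = 147672 × 5/8 = 92295.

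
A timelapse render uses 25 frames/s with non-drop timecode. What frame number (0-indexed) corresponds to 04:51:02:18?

Total seconds to the label: (4 × 3600 + 51 × 60 + 2) = 17462.
Frame index = 17462 × 25 + 18 = 436568.

436568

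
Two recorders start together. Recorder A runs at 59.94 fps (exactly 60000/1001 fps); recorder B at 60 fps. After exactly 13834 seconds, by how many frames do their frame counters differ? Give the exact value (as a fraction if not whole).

A emits 60000/1001 × 13834 = 830040000/1001 frames; B emits 60 × 13834 = 830040.
Difference = 830040/1001 frames (≈ 829.2108); B is ahead of A.

830040/1001 frames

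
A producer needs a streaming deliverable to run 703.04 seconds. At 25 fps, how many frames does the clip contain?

17576 frames

Frames = 703.04 × 25 = 17576.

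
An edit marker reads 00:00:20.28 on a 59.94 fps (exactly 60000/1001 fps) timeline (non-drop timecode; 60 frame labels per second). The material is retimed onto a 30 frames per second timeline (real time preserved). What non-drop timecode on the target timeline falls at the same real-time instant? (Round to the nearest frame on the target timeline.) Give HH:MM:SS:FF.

00:00:20:15

Source frame index: (0×3600 + 0×60 + 20) × 60 + 28 = 1228.
Real time: 1228 / (60000/1001) = 307307/15000 s.
Target frame: (307307/15000) × (30) = 307307/500 ≈ 614.614 → 615.
At 30 labels/s: frame 615 → 00:00:20:15.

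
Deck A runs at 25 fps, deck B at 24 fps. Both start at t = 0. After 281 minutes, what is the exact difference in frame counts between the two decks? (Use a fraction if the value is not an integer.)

281 min = 16860 s.
A emits 25 × 16860 = 421500 frames; B emits 24 × 16860 = 404640.
Difference = 16860 frames; B is behind A.

16860 frames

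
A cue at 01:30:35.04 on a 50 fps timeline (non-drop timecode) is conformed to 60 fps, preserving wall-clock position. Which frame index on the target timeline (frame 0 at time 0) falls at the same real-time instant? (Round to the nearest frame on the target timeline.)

Source frame index: (1×3600 + 30×60 + 35) × 50 + 4 = 271754.
Real time: 271754 / (50) = 135877/25 s.
Target frame: (135877/25) × (60) = 1630524/5 ≈ 326104.800 → 326105.

frame 326105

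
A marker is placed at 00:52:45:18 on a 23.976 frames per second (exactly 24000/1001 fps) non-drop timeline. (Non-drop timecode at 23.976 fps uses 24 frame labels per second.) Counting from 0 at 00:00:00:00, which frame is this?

Total seconds to the label: (0 × 3600 + 52 × 60 + 45) = 3165.
Frame index = 3165 × 24 + 18 = 75978.

75978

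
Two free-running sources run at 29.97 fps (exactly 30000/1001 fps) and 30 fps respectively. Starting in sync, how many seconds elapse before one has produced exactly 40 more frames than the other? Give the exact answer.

The gap grows by |30 − 30000/1001| = 30/1001 frames per second.
Time for a 40-frame gap: 40 ÷ (30/1001) = 4004/3 s.

4004/3 seconds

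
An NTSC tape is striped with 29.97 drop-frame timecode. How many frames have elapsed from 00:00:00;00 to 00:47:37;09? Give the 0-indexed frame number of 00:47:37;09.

85633

Complete 10-minute blocks: 4, each 17982 frames → 71928.
Remaining 7 whole minutes in the current block: 1800 + 6 × 1798 = 12588 frames.
Within the current minute: 37 × 30 + 9 − 2 = 1117 (labels ;00/;01 skipped at this minute). Total = 71928 + 12588 + 1117 = 85633.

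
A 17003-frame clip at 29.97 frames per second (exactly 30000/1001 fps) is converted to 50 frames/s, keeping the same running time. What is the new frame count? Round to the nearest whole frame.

28367 frames

Frames at target rate = 17003 × (50) / (30000/1001) = 17020003/600 ≈ 28366.672.
Nearest whole frame: 28367.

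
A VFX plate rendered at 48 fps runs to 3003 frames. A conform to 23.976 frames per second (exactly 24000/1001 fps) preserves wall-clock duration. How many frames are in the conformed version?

1500 frames

Target frames = source frames × (target rate / source rate) = 3003 × (24000/1001)/(48) = 3003 × 500/1001 = 1500.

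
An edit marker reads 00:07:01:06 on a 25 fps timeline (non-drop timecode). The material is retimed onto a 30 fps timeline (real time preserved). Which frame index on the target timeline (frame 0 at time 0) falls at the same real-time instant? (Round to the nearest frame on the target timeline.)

Source frame index: (0×3600 + 7×60 + 1) × 25 + 6 = 10531.
Real time: 10531 / (25) = 10531/25 s.
Target frame: (10531/25) × (30) = 63186/5 ≈ 12637.200 → 12637.

frame 12637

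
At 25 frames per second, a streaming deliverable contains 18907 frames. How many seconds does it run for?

756.28 seconds

Running time = 18907 / (25) = 756.28 s.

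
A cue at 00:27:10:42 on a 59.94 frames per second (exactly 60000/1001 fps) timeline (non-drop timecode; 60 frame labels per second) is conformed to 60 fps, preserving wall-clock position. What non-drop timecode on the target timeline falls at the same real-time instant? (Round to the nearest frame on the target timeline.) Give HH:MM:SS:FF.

Source frame index: (0×3600 + 27×60 + 10) × 60 + 42 = 97842.
Real time: 97842 / (60000/1001) = 16323307/10000 s.
Target frame: (16323307/10000) × (60) = 48969921/500 ≈ 97939.842 → 97940.
At 60 labels/s: frame 97940 → 00:27:12:20.

00:27:12:20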